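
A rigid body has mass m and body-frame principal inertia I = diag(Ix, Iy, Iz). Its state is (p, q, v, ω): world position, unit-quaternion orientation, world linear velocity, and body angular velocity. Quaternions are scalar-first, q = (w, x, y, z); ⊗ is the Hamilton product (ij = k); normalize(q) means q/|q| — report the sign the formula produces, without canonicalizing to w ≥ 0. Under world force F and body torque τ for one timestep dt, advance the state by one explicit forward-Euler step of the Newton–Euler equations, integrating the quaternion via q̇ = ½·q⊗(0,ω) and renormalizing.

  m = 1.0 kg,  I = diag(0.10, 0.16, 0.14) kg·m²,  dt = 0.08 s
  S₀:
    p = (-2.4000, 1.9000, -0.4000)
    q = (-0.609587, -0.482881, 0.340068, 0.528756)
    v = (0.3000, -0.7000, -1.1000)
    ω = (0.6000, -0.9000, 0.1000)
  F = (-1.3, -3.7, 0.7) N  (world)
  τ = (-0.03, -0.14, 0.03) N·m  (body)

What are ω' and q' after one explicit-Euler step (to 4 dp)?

ω' = (0.5746, -0.9688, 0.1357)
q' = (-0.5873, -0.4767, 0.3763, 0.5350)

precession coupling ω×(Iω) = (0.0018, -0.0024, -0.0324)
(τ − ω×Iω)/I = (-0.3180, -0.8600, 0.4457)
ω + α·dt = (0.5746, -0.9688, 0.1357)
2q̇ = q⊗(0,ω) = (0.5429142, 0.1441350, 0.9141700, 0.1695934)
q' = normalize(q + ½dt·q⊗(0,ω)) = (-0.5873, -0.4767, 0.3763, 0.5350)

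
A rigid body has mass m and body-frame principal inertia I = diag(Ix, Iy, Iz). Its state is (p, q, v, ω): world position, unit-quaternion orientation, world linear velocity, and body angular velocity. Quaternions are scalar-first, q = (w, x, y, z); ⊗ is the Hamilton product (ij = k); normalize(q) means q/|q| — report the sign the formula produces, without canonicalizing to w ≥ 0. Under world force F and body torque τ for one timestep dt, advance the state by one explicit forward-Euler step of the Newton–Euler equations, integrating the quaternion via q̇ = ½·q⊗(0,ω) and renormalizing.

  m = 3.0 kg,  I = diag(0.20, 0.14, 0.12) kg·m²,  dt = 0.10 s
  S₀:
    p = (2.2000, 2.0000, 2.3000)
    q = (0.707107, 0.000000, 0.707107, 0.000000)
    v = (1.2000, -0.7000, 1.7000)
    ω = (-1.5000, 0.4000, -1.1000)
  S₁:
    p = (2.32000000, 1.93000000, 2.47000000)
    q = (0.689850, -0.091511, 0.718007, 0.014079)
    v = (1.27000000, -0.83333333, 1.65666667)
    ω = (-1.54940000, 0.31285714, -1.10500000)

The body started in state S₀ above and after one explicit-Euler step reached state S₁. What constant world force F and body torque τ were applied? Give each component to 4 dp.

Δv = v₁−v₀ = (0.07000000, -0.13333333, -0.04333333)
m·(v₁−v₀)/dt = (2.1000, -4.0000, -1.3000)
Δω = ω₁−ω₀ = (-0.04940000, -0.08714286, -0.00500000)
applied torque τ = (-0.0900, 0.0100, 0.0300)

F = (2.1000, -4.0000, -1.3000)
τ = (-0.0900, 0.0100, 0.0300)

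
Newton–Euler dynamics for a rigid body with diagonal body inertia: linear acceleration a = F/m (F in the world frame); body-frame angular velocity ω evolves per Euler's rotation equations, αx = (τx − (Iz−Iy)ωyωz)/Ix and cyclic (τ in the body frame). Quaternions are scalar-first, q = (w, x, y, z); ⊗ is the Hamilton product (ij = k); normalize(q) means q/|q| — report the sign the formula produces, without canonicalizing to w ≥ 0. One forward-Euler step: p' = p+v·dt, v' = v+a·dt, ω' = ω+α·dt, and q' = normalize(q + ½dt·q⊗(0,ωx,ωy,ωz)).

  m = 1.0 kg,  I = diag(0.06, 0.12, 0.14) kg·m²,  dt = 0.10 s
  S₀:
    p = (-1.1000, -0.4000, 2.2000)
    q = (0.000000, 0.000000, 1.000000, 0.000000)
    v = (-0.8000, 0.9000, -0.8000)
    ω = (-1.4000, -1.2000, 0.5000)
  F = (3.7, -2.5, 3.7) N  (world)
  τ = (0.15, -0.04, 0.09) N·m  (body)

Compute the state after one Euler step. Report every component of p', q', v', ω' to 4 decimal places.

(τ − ω×Iω)/I = (2.7000, -0.8000, -0.0771)
new body rate ω' = (-1.1300, -1.2800, 0.4923)
Hamilton product q⊗(0,ω) = (1.2000000, 0.5000000, 0.0000000, 1.4000000)
q' = normalize(q + ½dt·q⊗(0,ω)) = (0.0597, 0.0249, 0.9955, 0.0697)
p' = p + v·dt = (-1.1800, -0.3100, 2.1200)
v + (F/m)dt = (-0.4300, 0.6500, -0.4300)

p' = (-1.1800, -0.3100, 2.1200)
q' = (0.0597, 0.0249, 0.9955, 0.0697)
v' = (-0.4300, 0.6500, -0.4300)
ω' = (-1.1300, -1.2800, 0.4923)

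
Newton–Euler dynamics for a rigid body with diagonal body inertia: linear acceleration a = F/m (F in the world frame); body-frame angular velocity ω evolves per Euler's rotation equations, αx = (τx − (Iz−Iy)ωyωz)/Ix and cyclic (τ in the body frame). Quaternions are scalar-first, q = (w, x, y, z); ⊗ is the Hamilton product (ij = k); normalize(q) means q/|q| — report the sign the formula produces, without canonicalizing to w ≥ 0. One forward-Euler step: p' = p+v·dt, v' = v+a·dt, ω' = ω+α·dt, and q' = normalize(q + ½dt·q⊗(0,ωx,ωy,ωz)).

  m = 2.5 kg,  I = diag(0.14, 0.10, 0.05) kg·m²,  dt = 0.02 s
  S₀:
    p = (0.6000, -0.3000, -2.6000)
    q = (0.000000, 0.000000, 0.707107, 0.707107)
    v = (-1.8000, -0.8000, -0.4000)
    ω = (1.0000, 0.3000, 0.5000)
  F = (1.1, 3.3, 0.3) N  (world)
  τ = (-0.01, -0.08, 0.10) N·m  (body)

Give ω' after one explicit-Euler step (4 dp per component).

precession coupling ω×(Iω) = (-0.0075, 0.0450, -0.0120)
(τ − ω×Iω)/I = (-0.0179, -1.2500, 2.2400)
ω' = ω + α·dt = (0.9996, 0.2750, 0.5448)

ω' = (0.9996, 0.2750, 0.5448)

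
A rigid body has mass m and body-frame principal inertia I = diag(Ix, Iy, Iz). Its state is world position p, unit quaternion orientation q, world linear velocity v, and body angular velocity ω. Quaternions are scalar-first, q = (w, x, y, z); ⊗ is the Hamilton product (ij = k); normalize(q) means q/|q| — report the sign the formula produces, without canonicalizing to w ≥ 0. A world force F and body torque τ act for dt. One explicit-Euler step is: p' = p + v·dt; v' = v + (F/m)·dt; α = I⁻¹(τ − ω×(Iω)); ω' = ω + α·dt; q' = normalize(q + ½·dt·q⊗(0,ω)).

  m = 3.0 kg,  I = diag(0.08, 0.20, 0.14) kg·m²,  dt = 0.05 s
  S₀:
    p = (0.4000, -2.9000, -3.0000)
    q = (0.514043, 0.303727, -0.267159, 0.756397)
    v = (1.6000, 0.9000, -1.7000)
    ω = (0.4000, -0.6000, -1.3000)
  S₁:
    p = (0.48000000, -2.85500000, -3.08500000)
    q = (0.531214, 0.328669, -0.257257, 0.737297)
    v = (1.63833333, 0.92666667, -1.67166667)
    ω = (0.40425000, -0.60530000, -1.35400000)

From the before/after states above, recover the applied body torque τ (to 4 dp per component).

τ = (-0.0400, 0.0100, -0.1800)

ω₁ − ω₀ = (0.00425000, -0.00530000, -0.05400000)
precession coupling = (-0.0468, 0.0312, -0.0288)
applied torque τ = (-0.0400, 0.0100, -0.1800)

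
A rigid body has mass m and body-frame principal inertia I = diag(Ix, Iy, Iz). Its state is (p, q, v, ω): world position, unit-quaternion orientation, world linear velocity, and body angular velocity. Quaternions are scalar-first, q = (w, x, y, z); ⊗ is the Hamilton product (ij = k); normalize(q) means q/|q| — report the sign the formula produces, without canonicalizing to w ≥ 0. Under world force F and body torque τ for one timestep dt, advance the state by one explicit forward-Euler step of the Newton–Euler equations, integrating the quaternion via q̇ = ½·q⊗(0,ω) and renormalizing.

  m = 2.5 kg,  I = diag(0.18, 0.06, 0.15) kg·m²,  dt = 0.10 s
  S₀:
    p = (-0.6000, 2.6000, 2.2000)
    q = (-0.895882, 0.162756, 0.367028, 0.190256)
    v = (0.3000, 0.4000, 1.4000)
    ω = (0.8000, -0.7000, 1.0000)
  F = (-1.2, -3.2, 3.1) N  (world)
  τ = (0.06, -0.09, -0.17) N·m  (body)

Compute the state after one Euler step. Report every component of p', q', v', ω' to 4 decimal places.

p + v·dt = (-0.5700, 2.6400, 2.3400)
new velocity v' = (0.2520, 0.2720, 1.5240)
α = I⁻¹(τ − ω×Iω) = (0.6833, -1.9000, -1.5813)
new body rate ω' = (0.8683, -0.8900, 0.8419)
2q̇ = q⊗(0,ω) = (-0.0635412, -0.2164984, 0.6165662, -1.3034336)
q' = normalize(q + ½dt·q⊗(0,ω)) = (-0.8967, 0.1515, 0.3968, 0.1248)

p' = (-0.5700, 2.6400, 2.3400)
q' = (-0.8967, 0.1515, 0.3968, 0.1248)
v' = (0.2520, 0.2720, 1.5240)
ω' = (0.8683, -0.8900, 0.8419)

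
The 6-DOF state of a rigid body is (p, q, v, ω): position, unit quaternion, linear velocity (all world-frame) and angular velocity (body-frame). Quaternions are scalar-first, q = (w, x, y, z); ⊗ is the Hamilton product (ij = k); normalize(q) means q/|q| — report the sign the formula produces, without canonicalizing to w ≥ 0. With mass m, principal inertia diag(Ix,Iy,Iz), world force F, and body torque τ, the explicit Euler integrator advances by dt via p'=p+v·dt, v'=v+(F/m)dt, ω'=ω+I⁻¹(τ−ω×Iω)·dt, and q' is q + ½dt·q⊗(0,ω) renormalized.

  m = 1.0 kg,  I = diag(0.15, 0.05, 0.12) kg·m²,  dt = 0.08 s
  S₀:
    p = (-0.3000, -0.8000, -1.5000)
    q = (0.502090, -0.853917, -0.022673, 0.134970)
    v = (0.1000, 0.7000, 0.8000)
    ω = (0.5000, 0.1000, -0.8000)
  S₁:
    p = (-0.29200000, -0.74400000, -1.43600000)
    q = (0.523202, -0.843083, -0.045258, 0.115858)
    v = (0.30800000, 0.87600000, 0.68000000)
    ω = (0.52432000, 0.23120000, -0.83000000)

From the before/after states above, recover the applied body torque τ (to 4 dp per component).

τ = (0.0400, 0.0700, -0.0500)

ω₁ − ω₀ = (0.02432000, 0.13120000, -0.03000000)
gyro term ω₀×Iω₀ = (-0.0056, -0.0120, -0.0050)
I·α + gyro = (0.0400, 0.0700, -0.0500)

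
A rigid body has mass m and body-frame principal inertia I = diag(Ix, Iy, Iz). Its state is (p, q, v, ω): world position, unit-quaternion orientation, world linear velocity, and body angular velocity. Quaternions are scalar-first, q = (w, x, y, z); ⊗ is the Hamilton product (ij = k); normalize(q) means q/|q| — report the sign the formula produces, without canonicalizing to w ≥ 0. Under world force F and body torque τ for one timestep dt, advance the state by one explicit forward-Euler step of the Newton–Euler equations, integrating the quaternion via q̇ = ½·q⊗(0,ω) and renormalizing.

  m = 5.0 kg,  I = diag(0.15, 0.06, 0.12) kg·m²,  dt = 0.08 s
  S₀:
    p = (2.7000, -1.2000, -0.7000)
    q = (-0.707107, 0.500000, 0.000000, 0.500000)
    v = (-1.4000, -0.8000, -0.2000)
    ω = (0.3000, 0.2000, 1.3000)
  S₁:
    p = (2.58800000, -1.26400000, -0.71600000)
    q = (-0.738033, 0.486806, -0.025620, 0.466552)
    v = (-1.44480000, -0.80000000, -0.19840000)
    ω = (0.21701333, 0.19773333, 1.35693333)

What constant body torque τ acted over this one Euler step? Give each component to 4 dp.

τ = (-0.1400, 0.0100, 0.0800)

ω₁ − ω₀ = (-0.08298667, -0.00226667, 0.05693333)
τ = I·(Δω/dt) + ω₀×(Iω₀) = (-0.1400, 0.0100, 0.0800)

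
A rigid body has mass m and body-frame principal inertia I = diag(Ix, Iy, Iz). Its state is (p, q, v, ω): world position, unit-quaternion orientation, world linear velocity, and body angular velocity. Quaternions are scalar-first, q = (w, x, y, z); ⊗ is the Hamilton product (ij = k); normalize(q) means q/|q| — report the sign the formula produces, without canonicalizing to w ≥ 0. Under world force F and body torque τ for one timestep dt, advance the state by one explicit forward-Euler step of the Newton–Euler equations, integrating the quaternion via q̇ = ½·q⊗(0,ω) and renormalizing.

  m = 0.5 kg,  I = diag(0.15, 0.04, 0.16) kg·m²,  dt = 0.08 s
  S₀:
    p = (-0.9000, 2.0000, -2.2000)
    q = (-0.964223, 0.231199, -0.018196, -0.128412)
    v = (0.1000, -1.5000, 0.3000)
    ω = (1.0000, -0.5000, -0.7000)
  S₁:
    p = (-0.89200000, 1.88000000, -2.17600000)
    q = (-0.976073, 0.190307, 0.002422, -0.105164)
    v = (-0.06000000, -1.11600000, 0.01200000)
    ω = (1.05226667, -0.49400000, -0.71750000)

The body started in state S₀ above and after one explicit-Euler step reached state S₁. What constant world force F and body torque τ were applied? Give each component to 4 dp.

F = (-1.0000, 2.4000, -1.8000)
τ = (0.1400, 0.0100, 0.0200)

velocity change Δv = (-0.16000000, 0.38400000, -0.28800000)
applied force F = (-1.0000, 2.4000, -1.8000)
ω₁ − ω₀ = (0.05226667, 0.00600000, -0.01750000)
gyro term ω₀×Iω₀ = (0.0420, 0.0070, 0.0550)
applied torque τ = (0.1400, 0.0100, 0.0200)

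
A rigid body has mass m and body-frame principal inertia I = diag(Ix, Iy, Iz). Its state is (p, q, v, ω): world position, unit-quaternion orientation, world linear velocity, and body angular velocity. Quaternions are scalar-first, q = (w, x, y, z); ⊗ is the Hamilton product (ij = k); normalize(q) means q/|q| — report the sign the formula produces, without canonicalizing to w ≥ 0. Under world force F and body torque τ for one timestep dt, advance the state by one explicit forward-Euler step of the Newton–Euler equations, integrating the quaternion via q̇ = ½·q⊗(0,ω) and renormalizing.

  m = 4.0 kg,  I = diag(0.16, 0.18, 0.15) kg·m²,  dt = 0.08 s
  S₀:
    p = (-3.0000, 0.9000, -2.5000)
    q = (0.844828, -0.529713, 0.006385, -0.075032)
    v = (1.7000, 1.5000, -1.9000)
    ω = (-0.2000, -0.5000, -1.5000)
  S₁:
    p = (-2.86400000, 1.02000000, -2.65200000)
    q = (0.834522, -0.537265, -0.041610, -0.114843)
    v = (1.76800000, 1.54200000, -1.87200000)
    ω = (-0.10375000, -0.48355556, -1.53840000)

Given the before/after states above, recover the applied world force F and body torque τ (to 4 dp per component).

F = (3.4000, 2.1000, 1.4000)
τ = (0.1700, 0.0400, -0.0700)

velocity change Δv = (0.06800000, 0.04200000, 0.02800000)
F = m·Δv/dt = (3.4000, 2.1000, 1.4000)
ω₁ − ω₀ = (0.09625000, 0.01644444, -0.03840000)
ω₀×(Iω₀) = (-0.0225, 0.0030, 0.0020)
I·α + gyro = (0.1700, 0.0400, -0.0700)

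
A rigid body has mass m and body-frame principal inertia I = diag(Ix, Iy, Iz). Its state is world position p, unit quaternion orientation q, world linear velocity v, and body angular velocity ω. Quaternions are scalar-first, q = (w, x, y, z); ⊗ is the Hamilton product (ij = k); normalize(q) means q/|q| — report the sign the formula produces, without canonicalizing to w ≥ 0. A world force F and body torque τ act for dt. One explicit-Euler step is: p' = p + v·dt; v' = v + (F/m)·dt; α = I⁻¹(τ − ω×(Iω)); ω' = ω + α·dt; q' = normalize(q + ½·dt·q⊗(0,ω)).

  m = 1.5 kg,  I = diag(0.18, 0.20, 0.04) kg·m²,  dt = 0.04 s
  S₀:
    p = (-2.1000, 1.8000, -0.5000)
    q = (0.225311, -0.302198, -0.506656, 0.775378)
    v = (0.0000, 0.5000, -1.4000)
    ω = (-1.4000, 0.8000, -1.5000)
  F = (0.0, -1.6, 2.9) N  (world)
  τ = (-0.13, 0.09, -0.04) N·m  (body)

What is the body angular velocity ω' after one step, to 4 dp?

ω' = (-1.4716, 0.7592, -1.5176)

(τ − ω×Iω)/I = (-1.7889, -1.0200, -0.4400)
ω + α·dt = (-1.4716, 0.7592, -1.5176)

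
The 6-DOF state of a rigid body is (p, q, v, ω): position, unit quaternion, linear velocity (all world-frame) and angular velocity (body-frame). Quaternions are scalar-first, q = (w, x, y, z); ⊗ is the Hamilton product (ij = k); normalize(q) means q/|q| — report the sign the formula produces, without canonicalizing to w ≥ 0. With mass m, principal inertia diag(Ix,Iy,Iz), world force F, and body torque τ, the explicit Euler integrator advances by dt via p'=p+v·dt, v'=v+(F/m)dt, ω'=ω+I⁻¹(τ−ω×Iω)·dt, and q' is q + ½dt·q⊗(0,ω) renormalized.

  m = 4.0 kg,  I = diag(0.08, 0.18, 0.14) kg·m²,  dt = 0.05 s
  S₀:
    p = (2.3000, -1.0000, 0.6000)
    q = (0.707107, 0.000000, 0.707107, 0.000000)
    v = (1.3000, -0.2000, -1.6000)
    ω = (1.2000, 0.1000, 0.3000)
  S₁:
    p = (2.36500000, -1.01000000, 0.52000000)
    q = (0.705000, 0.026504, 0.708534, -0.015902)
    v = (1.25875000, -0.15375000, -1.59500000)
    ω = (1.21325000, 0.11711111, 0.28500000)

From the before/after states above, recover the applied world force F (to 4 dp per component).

velocity change Δv = (-0.04125000, 0.04625000, 0.00500000)
applied force F = (-3.3000, 3.7000, 0.4000)

F = (-3.3000, 3.7000, 0.4000)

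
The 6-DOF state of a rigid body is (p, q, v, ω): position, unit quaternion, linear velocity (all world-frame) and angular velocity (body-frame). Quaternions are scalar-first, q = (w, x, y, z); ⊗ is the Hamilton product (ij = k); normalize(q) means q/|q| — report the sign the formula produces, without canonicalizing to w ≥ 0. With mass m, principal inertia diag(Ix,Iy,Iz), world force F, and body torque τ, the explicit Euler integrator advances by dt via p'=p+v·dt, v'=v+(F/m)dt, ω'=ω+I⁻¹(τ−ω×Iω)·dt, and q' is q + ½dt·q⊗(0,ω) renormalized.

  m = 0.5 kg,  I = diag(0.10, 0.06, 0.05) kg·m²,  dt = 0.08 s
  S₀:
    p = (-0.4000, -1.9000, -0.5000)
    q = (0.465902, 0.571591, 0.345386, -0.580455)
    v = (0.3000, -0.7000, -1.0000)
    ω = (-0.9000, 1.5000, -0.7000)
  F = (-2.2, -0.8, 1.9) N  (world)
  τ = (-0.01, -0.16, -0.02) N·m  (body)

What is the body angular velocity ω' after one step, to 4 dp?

ω' = (-0.9164, 1.2447, -0.8184)

gyro term ω×Iω = (0.0105, 0.0315, 0.0540)
(τ − ω×Iω)/I = (-0.2050, -3.1917, -1.4800)
ω + α·dt = (-0.9164, 1.2447, -0.8184)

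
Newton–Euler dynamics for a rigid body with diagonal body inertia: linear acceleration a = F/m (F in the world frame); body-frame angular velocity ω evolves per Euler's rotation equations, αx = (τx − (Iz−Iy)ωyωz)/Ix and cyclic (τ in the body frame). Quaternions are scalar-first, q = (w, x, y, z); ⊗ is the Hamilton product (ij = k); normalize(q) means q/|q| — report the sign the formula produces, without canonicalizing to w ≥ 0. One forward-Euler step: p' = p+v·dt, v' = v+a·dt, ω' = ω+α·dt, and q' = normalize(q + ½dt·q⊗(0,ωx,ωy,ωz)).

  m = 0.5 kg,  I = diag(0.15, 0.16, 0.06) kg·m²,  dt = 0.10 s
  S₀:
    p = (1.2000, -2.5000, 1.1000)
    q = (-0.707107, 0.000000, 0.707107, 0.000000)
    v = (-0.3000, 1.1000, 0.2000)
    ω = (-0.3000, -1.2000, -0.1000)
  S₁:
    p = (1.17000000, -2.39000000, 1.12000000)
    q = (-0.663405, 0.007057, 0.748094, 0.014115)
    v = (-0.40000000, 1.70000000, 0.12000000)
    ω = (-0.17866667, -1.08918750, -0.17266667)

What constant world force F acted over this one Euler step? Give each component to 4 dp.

Δv = v₁−v₀ = (-0.10000000, 0.60000000, -0.08000000)
applied force F = (-0.5000, 3.0000, -0.4000)

F = (-0.5000, 3.0000, -0.4000)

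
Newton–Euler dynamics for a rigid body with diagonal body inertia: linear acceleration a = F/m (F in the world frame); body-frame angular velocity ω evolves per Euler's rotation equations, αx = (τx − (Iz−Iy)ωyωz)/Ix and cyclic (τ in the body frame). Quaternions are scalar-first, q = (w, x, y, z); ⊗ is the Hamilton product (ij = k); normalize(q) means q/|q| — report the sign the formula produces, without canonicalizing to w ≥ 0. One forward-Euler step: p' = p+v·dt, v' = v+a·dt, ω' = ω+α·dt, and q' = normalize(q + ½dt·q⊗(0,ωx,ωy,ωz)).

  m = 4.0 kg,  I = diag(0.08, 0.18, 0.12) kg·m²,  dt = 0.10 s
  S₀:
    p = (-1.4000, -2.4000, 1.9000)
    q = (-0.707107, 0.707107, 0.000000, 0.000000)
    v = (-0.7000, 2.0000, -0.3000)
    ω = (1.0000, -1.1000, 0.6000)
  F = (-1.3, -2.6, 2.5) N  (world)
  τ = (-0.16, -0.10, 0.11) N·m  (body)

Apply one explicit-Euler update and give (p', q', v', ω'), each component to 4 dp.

p + v·dt = (-1.4700, -2.2000, 1.8700)
v' = v + a·dt = (-0.7325, 1.9350, -0.2375)
α = I⁻¹(τ − ω×Iω) = (-2.4950, -0.4222, 1.8333)
ω + α·dt = (0.7505, -1.1422, 0.7833)
Hamilton product q⊗(0,ω) = (-0.7071070, -0.7071070, 0.3535535, -1.2020819)
updated quaternion q' = (-0.7401, 0.6696, 0.0176, -0.0599)

p' = (-1.4700, -2.2000, 1.8700)
q' = (-0.7401, 0.6696, 0.0176, -0.0599)
v' = (-0.7325, 1.9350, -0.2375)
ω' = (0.7505, -1.1422, 0.7833)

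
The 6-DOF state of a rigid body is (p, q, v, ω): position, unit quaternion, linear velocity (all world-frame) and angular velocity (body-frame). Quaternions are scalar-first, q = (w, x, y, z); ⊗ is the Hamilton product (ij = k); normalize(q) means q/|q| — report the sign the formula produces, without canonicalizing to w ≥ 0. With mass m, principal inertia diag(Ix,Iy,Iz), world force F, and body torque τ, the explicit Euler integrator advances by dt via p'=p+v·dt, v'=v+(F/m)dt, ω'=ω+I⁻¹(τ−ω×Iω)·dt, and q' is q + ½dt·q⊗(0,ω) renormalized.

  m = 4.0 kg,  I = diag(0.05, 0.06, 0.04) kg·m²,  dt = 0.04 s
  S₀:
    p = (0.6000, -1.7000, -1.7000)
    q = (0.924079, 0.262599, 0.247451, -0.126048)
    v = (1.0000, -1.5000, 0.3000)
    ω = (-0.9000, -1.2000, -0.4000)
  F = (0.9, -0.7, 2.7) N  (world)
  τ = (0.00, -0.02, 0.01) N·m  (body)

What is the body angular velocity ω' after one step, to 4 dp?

ω' = (-0.8923, -1.2157, -0.4008)

angular accel α = (0.1920, -0.3933, -0.0200)
ω' = ω + α·dt = (-0.8923, -1.2157, -0.4008)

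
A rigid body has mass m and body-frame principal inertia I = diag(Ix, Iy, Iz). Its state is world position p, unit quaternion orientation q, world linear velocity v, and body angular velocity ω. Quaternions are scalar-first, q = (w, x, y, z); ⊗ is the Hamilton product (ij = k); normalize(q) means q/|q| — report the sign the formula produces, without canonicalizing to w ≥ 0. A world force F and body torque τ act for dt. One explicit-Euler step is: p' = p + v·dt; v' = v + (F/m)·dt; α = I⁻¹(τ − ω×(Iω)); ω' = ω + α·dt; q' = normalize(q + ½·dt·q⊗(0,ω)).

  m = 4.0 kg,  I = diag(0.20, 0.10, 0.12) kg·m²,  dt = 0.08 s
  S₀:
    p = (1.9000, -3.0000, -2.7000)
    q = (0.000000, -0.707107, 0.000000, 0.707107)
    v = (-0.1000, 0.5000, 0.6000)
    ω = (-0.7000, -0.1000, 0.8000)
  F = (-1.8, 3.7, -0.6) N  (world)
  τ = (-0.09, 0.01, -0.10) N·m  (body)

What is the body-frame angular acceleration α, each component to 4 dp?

α = (-0.4420, 0.5480, -0.7750)

gyro term ω×Iω = (-0.0016, -0.0448, -0.0070)
angular accel α = (-0.4420, 0.5480, -0.7750)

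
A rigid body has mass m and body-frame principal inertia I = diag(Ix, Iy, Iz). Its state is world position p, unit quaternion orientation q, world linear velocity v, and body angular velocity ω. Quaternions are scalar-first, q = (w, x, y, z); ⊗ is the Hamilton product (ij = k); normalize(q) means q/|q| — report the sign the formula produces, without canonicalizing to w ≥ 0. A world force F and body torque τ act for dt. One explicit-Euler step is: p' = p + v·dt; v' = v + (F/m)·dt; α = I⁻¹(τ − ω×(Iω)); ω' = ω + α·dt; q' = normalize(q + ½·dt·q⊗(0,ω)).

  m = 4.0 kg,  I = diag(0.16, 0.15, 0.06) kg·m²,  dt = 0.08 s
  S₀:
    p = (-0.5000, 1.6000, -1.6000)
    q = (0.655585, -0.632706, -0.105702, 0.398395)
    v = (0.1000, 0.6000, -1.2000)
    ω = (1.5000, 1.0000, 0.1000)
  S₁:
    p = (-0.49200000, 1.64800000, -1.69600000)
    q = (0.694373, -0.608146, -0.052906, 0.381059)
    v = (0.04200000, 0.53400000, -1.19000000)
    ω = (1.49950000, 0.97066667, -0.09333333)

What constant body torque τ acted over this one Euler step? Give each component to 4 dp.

τ = (-0.0100, -0.0400, -0.1600)

Δω = ω₁−ω₀ = (-0.00050000, -0.02933333, -0.19333333)
I·α + gyro = (-0.0100, -0.0400, -0.1600)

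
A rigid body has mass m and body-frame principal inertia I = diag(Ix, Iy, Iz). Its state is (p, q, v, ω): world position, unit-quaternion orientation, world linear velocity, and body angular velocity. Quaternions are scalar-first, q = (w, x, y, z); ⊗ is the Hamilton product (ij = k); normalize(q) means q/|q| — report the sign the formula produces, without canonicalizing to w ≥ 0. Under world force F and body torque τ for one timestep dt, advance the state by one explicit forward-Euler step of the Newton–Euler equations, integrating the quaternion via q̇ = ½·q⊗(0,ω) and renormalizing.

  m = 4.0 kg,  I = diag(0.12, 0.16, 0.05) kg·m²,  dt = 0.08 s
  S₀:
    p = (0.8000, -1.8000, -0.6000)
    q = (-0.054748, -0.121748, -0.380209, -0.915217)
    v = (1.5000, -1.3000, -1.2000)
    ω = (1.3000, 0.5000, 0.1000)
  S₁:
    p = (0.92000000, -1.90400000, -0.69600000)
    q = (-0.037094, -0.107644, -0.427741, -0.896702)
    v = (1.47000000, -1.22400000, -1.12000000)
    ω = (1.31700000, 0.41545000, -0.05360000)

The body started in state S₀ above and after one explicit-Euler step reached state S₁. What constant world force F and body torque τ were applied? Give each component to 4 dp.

velocity change Δv = (-0.03000000, 0.07600000, 0.08000000)
m·(v₁−v₀)/dt = (-1.5000, 3.8000, 4.0000)
Δω = ω₁−ω₀ = (0.01700000, -0.08455000, -0.15360000)
I·α + gyro = (0.0200, -0.1600, -0.0700)

F = (-1.5000, 3.8000, 4.0000)
τ = (0.0200, -0.1600, -0.0700)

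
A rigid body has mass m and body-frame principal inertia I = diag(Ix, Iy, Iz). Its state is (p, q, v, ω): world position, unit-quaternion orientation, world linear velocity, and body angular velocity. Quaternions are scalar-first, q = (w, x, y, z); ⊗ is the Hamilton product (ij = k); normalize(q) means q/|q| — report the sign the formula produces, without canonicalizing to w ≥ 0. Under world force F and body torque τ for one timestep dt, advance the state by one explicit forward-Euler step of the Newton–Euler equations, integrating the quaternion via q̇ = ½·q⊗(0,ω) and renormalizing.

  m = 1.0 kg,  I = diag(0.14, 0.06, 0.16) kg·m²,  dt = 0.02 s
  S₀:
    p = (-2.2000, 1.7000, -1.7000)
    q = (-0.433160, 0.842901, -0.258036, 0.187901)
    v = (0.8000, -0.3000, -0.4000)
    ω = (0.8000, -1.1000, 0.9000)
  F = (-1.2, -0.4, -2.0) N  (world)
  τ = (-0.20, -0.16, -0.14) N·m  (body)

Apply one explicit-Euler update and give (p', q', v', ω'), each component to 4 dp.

p' = (-2.1840, 1.6940, -1.7080)
q' = (-0.4444, 0.8391, -0.2593, 0.1768)
v' = (0.7760, -0.3080, -0.4400)
ω' = (0.7856, -1.1485, 0.8737)

ω×(Iω) gyroscopic = (-0.0990, -0.0144, 0.0704)
α = I⁻¹(τ − ω×Iω) = (-0.7214, -2.4267, -1.3150)
new body rate ω' = (0.7856, -1.1485, 0.8737)
q⊗(0,ω) = (-1.1272713, -0.3720693, -0.1318141, -1.1106063)
q + ½dt·q⊗(0,ω), renormalized = (-0.4444, 0.8391, -0.2593, 0.1768)
p + v·dt = (-2.1840, 1.6940, -1.7080)
new velocity v' = (0.7760, -0.3080, -0.4400)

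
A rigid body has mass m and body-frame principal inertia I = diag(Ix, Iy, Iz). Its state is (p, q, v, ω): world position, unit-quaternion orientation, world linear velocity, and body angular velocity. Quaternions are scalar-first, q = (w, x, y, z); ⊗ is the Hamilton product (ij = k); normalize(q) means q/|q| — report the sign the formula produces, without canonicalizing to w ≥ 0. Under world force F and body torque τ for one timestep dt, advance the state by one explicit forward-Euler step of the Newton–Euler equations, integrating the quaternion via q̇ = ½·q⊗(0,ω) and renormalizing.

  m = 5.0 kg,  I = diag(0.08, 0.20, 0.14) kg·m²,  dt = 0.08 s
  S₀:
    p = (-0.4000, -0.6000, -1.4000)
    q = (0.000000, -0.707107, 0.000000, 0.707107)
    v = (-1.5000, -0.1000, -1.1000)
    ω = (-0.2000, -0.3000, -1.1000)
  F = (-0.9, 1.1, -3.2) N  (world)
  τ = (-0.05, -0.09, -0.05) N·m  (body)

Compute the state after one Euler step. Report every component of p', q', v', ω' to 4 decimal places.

p' = (-0.5200, -0.6080, -1.4880)
q' = (0.0254, -0.6979, -0.0367, 0.7148)
v' = (-1.5144, -0.0824, -1.1512)
ω' = (-0.2302, -0.3307, -1.1327)

ω×(Iω) gyroscopic = (-0.0198, -0.0132, 0.0072)
angular accel α = (-0.3775, -0.3840, -0.4086)
ω' = ω + α·dt = (-0.2302, -0.3307, -1.1327)
Hamilton product q⊗(0,ω) = (0.6363963, 0.2121321, -0.9192391, 0.2121321)
updated quaternion q' = (0.0254, -0.6979, -0.0367, 0.7148)
linear accel F/m = (-0.1800, 0.2200, -0.6400)
p' = p + v·dt = (-0.5200, -0.6080, -1.4880)
v' = v + a·dt = (-1.5144, -0.0824, -1.1512)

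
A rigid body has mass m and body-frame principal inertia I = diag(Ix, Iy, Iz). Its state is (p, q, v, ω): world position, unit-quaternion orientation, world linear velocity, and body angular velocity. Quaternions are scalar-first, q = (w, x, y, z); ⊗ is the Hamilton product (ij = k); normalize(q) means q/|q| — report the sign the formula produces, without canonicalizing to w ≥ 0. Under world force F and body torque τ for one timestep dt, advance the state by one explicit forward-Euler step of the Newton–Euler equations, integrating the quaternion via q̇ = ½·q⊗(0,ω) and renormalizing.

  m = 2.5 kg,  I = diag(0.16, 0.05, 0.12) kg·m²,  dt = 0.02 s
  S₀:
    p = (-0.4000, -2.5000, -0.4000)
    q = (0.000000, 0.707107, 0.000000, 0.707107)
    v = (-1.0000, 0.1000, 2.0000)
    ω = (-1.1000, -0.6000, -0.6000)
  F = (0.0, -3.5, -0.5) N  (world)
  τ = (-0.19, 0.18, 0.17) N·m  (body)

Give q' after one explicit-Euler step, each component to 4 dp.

2q̇ = q⊗(0,ω) = (1.2020819, 0.4242642, -0.3535535, -0.4242642)
updated quaternion q' = (0.0120, 0.7113, -0.0035, 0.7028)

q' = (0.0120, 0.7113, -0.0035, 0.7028)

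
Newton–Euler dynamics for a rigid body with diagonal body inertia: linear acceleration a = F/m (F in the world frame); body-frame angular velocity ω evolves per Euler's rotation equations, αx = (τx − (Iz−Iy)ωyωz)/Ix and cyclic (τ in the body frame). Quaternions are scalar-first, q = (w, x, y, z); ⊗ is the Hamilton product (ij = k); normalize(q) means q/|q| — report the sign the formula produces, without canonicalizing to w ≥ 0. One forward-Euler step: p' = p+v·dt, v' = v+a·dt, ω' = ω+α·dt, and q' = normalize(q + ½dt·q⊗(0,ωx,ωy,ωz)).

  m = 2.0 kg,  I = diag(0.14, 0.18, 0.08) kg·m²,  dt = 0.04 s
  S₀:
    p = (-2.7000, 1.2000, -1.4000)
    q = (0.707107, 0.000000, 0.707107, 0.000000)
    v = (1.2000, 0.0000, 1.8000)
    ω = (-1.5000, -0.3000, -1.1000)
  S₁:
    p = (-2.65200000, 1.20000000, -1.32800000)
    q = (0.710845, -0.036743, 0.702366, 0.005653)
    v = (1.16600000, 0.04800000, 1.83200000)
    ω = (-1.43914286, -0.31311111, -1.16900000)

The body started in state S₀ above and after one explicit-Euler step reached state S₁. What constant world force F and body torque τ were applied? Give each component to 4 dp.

v₁ − v₀ = (-0.03400000, 0.04800000, 0.03200000)
F = m·Δv/dt = (-1.7000, 2.4000, 1.6000)
ω₁ − ω₀ = (0.06085714, -0.01311111, -0.06900000)
gyro term ω₀×Iω₀ = (-0.0330, 0.0990, 0.0180)
I·α + gyro = (0.1800, 0.0400, -0.1200)

F = (-1.7000, 2.4000, 1.6000)
τ = (0.1800, 0.0400, -0.1200)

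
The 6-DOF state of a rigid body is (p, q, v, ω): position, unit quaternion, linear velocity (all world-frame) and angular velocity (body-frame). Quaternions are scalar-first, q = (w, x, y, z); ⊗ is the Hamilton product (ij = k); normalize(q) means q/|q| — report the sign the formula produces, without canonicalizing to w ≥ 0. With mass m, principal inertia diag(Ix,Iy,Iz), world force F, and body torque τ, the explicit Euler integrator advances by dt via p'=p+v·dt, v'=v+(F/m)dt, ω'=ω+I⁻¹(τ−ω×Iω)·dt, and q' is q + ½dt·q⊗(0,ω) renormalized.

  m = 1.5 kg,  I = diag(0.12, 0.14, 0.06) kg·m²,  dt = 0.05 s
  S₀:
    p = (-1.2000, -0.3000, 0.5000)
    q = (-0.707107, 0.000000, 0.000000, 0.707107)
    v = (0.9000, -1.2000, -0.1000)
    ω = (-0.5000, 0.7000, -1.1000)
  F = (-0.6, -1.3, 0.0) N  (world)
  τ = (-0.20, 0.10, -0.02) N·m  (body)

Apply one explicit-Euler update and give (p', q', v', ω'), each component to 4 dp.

p' = (-1.1550, -0.3600, 0.4950)
q' = (-0.6872, -0.0035, -0.0212, 0.7261)
v' = (0.8800, -1.2433, -0.1000)
ω' = (-0.6090, 0.7239, -1.1108)

a = (-0.4000, -0.8667, 0.0000)
new position p' = (-1.1550, -0.3600, 0.4950)
v + (F/m)dt = (0.8800, -1.2433, -0.1000)
(τ − ω×Iω)/I = (-2.1800, 0.4786, -0.2167)
ω + α·dt = (-0.6090, 0.7239, -1.1108)
2q̇ = q⊗(0,ω) = (0.7778177, -0.1414214, -0.8485284, 0.7778177)
q + ½dt·q⊗(0,ω), renormalized = (-0.6872, -0.0035, -0.0212, 0.7261)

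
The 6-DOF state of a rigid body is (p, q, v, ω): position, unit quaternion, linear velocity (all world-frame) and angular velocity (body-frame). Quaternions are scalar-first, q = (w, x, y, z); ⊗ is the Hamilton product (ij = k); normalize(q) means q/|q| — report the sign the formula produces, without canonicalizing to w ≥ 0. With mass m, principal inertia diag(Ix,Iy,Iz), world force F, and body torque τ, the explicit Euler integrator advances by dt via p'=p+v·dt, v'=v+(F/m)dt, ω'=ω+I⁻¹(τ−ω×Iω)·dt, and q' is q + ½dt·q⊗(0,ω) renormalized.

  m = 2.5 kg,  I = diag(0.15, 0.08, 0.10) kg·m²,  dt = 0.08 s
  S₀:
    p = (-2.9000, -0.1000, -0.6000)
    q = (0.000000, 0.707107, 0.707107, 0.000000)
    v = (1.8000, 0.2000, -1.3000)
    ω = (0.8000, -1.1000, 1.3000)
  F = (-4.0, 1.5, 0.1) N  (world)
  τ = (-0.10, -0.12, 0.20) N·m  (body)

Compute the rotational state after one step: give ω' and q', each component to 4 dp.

precession coupling ω×(Iω) = (-0.0286, 0.0520, 0.0616)
(τ − ω×Iω)/I = (-0.4760, -2.1500, 1.3840)
ω' = ω + α·dt = (0.7619, -1.2720, 1.4107)
2q̇ = q⊗(0,ω) = (0.2121321, 0.9192391, -0.9192391, -1.3435033)
q' = normalize(q + ½dt·q⊗(0,ω)) = (0.0085, 0.7418, 0.6684, -0.0536)

ω' = (0.7619, -1.2720, 1.4107)
q' = (0.0085, 0.7418, 0.6684, -0.0536)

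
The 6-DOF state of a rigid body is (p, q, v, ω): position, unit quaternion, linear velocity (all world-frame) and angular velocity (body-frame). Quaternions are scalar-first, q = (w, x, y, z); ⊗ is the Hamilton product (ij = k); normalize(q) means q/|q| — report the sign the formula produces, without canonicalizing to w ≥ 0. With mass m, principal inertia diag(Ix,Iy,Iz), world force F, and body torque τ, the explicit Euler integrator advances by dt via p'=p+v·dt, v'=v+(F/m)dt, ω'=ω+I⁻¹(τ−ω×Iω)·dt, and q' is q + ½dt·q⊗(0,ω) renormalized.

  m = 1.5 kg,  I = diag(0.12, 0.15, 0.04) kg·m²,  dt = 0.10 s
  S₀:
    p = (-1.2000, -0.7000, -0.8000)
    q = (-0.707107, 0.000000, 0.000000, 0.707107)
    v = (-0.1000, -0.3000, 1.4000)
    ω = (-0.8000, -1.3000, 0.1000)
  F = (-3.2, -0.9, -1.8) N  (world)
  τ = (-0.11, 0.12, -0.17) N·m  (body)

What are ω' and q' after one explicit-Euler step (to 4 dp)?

gyro term ω×Iω = (0.0143, -0.0064, 0.0312)
(τ − ω×Iω)/I = (-1.0358, 0.8427, -5.0300)
new body rate ω' = (-0.9036, -1.2157, -0.4030)
Hamilton product q⊗(0,ω) = (-0.0707107, 1.4849247, 0.3535535, -0.0707107)
q' = normalize(q + ½dt·q⊗(0,ω)) = (-0.7086, 0.0740, 0.0176, 0.7015)

ω' = (-0.9036, -1.2157, -0.4030)
q' = (-0.7086, 0.0740, 0.0176, 0.7015)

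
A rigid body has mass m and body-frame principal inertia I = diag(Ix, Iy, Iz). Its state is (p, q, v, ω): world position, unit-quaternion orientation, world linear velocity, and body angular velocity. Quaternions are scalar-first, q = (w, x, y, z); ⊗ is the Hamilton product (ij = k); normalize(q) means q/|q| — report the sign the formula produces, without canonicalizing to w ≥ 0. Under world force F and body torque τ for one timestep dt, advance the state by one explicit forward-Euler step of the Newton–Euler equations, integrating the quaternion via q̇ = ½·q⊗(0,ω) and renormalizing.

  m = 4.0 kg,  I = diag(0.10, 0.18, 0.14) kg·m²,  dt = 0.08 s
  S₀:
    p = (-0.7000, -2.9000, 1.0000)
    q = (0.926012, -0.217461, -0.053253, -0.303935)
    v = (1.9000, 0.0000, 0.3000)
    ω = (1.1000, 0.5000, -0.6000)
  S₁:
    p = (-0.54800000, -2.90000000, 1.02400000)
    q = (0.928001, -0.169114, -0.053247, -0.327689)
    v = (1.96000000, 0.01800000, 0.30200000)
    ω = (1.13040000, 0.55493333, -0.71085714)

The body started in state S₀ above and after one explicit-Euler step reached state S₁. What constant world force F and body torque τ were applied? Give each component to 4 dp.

velocity change Δv = (0.06000000, 0.01800000, 0.00200000)
applied force F = (3.0000, 0.9000, 0.1000)
Δω = ω₁−ω₀ = (0.03040000, 0.05493333, -0.11085714)
gyro term ω₀×Iω₀ = (0.0120, 0.0264, 0.0440)
τ = I·(Δω/dt) + ω₀×(Iω₀) = (0.0500, 0.1500, -0.1500)

F = (3.0000, 0.9000, 0.1000)
τ = (0.0500, 0.1500, -0.1500)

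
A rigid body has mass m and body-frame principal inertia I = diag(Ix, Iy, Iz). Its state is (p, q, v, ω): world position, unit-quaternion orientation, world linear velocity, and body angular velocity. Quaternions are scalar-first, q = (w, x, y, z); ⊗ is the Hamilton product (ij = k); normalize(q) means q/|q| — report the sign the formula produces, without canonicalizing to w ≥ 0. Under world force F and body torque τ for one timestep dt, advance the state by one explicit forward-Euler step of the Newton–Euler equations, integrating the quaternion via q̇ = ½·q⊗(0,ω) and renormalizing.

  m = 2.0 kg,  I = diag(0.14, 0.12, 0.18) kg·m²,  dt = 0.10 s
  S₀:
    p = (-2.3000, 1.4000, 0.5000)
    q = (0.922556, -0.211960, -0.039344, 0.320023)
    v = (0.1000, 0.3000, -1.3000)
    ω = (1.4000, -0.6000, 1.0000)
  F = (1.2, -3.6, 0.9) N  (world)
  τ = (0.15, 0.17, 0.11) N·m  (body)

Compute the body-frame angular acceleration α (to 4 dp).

gyro term ω×Iω = (-0.0360, -0.0560, 0.0168)
(τ − ω×Iω)/I = (1.3286, 1.8833, 0.5178)

α = (1.3286, 1.8833, 0.5178)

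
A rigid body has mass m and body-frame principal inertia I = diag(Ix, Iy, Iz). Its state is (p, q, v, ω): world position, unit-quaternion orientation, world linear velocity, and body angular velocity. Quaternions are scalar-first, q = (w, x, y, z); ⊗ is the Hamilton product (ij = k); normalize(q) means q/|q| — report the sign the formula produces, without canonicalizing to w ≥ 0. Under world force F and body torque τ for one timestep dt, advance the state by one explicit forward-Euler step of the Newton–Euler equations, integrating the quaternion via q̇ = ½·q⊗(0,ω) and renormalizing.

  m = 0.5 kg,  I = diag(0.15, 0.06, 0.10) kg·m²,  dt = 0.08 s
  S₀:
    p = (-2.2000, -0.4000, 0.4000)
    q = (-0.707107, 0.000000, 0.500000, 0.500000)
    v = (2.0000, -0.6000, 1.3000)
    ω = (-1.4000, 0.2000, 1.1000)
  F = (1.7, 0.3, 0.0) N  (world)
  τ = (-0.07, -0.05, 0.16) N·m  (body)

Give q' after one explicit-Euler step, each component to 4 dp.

Hamilton product q⊗(0,ω) = (-0.6500000, 1.4399498, -0.8414214, -0.0778177)
updated quaternion q' = (-0.7312, 0.0575, 0.4652, 0.4956)

q' = (-0.7312, 0.0575, 0.4652, 0.4956)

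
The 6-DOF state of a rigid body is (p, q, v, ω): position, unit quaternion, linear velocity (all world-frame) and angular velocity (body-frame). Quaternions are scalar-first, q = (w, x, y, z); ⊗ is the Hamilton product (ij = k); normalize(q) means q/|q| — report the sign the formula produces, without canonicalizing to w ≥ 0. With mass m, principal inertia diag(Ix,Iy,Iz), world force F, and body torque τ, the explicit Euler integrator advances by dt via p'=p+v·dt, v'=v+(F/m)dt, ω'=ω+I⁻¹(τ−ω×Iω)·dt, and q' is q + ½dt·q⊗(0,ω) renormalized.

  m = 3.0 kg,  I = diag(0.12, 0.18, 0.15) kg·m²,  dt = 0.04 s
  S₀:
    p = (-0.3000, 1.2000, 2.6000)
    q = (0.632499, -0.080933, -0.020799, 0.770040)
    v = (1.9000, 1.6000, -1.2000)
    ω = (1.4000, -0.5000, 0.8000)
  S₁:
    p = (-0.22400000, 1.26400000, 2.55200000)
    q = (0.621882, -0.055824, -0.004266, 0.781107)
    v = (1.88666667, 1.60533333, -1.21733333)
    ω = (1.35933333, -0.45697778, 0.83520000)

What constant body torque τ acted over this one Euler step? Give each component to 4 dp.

τ = (-0.1100, 0.1600, 0.0900)

ω₁ − ω₀ = (-0.04066667, 0.04302222, 0.03520000)
gyro term ω₀×Iω₀ = (0.0120, -0.0336, -0.0420)
τ = I·(Δω/dt) + ω₀×(Iω₀) = (-0.1100, 0.1600, 0.0900)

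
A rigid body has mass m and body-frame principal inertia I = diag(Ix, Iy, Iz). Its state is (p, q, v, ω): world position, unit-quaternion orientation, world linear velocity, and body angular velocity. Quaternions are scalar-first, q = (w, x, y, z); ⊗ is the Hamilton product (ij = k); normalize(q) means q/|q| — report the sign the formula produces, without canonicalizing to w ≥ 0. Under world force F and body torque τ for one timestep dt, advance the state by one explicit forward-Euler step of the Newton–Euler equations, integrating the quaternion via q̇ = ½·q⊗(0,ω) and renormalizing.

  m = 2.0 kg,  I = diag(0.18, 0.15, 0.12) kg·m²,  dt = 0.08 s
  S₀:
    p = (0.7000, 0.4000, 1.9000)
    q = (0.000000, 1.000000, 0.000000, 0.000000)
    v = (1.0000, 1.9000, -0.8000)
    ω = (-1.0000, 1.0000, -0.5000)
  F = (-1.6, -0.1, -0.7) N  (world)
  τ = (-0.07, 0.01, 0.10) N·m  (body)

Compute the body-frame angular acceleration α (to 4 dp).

gyro term ω×Iω = (0.0150, 0.0300, 0.0300)
α = I⁻¹(τ − ω×Iω) = (-0.4722, -0.1333, 0.5833)

α = (-0.4722, -0.1333, 0.5833)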